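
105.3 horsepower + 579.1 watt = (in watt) 7.91e+04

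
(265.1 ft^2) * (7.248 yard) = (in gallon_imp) 3.591e+04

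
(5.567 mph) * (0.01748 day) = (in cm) 3.759e+05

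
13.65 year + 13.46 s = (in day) 4982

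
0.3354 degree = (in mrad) 5.854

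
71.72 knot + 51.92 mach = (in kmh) 6.378e+04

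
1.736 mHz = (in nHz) 1.736e+06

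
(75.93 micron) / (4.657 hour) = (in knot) 8.804e-09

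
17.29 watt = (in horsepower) 0.02319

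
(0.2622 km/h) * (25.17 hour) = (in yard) 7217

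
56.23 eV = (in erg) 9.009e-11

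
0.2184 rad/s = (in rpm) 2.086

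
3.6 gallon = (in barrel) 0.08571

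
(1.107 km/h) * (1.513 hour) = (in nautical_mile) 0.9044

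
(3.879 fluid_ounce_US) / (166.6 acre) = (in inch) 6.699e-09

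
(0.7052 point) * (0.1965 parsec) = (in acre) 3.727e+08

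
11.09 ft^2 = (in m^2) 1.03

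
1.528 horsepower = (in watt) 1139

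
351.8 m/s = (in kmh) 1266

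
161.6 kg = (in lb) 356.3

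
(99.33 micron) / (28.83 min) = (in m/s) 5.742e-08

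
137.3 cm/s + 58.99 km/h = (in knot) 34.52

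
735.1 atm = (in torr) 5.587e+05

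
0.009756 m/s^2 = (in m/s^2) 0.009756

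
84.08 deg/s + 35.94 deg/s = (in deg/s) 120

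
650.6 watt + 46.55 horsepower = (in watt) 3.536e+04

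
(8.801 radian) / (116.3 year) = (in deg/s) 1.375e-07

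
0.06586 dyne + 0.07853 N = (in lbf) 0.01765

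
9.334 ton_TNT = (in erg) 3.905e+17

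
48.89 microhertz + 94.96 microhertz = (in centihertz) 0.01439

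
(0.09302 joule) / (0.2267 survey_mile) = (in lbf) 5.732e-05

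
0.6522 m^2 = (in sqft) 7.02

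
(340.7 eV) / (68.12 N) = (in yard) 8.763e-19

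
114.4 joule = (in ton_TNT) 2.734e-08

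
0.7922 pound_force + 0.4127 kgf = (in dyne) 7.571e+05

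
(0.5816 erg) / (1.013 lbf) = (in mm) 1.291e-05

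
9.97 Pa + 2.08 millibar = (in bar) 0.00218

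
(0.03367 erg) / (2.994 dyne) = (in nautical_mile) 6.072e-08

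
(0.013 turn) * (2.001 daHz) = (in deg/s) 93.65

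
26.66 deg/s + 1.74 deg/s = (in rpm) 4.733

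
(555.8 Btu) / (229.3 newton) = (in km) 2.557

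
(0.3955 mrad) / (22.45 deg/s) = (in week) 1.669e-09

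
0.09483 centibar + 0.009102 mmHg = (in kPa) 0.09604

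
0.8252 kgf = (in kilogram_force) 0.8252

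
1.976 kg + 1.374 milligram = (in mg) 1.976e+06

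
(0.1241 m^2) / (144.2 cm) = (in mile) 5.348e-05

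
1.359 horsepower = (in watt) 1013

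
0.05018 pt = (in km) 1.77e-08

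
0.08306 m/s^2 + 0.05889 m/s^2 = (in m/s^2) 0.1419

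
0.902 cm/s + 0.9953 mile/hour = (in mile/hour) 1.015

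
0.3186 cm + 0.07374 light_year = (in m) 6.976e+14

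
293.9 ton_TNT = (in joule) 1.23e+12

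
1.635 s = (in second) 1.635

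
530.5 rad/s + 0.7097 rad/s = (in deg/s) 3.044e+04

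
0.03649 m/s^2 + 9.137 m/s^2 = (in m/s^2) 9.173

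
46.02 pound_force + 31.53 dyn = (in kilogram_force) 20.87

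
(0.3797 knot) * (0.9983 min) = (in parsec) 3.792e-16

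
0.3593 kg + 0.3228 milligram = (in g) 359.3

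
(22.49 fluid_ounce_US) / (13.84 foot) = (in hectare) 1.577e-08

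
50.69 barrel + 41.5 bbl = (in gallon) 3872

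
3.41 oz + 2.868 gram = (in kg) 0.09954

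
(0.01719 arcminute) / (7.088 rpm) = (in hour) 1.871e-09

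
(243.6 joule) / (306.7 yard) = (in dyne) 8.686e+04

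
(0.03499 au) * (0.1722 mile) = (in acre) 3.585e+08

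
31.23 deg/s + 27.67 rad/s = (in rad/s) 28.22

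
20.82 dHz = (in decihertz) 20.82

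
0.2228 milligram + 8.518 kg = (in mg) 8.518e+06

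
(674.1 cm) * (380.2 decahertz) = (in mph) 5.733e+04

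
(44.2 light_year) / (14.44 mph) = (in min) 1.08e+15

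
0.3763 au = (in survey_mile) 3.498e+07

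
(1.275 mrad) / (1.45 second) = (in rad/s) 0.0008793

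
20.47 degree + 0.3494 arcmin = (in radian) 0.3574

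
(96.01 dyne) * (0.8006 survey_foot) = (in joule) 0.0002343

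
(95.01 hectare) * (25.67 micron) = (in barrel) 153.4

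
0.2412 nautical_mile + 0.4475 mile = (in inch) 4.594e+04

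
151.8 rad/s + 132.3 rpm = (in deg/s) 9491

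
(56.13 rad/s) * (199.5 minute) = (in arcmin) 2.31e+09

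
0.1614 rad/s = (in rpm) 1.541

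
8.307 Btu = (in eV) 5.47e+22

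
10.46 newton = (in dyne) 1.046e+06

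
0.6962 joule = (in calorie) 0.1664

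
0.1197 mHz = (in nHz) 1.197e+05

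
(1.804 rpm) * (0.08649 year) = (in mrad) 5.153e+08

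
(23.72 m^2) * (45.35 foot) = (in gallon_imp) 7.212e+04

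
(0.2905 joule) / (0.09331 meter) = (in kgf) 0.3175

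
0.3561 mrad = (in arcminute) 1.224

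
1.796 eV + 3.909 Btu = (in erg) 4.124e+10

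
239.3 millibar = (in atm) 0.2362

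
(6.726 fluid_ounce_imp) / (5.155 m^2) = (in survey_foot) 0.0001216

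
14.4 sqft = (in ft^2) 14.4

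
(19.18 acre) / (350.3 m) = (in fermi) 2.216e+17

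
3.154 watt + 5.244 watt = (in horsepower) 0.01126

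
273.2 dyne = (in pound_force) 0.0006142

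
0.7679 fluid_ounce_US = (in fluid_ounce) 0.7679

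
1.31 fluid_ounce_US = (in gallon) 0.01023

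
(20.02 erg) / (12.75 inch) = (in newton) 6.182e-06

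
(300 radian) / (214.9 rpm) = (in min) 0.2222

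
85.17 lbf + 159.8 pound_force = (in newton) 1090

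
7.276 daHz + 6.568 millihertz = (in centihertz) 7277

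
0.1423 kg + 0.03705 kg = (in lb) 0.3954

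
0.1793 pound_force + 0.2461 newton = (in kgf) 0.1064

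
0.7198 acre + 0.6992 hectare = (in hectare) 0.9905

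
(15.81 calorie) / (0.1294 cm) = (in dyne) 5.112e+09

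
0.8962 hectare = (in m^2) 8962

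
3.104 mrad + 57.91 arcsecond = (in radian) 0.003385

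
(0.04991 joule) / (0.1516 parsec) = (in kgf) 1.088e-18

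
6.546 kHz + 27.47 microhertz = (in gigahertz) 6.546e-06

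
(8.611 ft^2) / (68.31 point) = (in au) 2.219e-10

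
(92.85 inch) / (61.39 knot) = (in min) 0.001245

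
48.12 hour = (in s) 1.732e+05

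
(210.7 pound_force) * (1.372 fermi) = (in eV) 8.026e+06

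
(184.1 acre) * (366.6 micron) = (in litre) 2.731e+05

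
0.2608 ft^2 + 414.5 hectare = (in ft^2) 4.462e+07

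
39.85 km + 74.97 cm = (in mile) 24.76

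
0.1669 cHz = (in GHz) 1.669e-12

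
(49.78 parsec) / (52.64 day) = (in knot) 6.565e+11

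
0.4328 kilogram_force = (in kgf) 0.4328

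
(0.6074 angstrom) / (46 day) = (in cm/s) 1.528e-15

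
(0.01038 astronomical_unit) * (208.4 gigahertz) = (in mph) 7.239e+20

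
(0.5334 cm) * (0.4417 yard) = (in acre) 5.324e-07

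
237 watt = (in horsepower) 0.3178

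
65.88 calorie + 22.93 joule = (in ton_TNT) 7.136e-08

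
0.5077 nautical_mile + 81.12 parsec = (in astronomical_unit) 1.673e+07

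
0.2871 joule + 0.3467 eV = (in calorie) 0.06862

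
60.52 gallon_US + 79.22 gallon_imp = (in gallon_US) 155.7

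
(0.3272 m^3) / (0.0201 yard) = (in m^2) 17.8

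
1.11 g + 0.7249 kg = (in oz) 25.61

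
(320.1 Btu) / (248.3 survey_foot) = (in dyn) 4.462e+08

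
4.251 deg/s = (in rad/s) 0.07419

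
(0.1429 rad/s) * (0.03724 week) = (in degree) 1.844e+05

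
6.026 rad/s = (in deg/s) 345.3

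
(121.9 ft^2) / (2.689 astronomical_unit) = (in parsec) 9.124e-28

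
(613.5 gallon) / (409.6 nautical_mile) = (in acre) 7.565e-10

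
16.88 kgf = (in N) 165.5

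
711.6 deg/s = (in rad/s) 12.42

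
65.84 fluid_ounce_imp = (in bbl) 0.01177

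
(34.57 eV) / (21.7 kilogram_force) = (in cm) 2.603e-18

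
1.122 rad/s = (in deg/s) 64.29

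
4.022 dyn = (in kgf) 4.101e-06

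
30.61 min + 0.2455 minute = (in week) 0.003061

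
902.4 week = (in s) 5.458e+08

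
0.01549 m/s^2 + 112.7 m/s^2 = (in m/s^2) 112.7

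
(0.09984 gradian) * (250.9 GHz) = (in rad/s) 3.935e+08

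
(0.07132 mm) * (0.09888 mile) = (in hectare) 1.135e-06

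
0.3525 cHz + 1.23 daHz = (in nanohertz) 1.23e+10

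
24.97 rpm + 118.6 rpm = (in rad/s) 15.03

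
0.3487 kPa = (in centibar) 0.3487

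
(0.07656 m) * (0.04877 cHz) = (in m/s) 3.734e-05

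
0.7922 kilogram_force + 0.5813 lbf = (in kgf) 1.056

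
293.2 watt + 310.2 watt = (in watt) 603.4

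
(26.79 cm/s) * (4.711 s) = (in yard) 1.38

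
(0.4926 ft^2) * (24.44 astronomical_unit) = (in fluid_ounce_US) 5.658e+15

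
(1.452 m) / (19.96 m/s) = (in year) 2.307e-09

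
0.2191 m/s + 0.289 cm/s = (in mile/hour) 0.4966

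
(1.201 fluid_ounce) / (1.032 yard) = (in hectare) 3.764e-09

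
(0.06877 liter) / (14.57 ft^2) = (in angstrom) 5.081e+05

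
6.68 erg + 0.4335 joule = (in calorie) 0.1036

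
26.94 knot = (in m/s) 13.86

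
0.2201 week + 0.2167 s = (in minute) 2219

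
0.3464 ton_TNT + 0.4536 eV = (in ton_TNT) 0.3464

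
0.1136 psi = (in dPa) 7832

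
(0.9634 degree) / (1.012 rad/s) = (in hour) 4.615e-06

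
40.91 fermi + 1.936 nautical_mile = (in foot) 1.176e+04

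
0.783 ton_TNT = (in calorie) 7.83e+08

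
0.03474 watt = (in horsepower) 4.659e-05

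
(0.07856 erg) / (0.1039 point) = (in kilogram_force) 2.186e-05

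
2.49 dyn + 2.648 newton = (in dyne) 2.648e+05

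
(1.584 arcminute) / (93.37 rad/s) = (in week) 8.159e-12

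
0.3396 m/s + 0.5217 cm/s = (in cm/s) 34.48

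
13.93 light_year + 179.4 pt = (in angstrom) 1.318e+27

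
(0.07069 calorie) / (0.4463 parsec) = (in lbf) 4.828e-18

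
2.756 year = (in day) 1006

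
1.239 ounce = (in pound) 0.07744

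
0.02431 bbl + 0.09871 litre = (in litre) 3.964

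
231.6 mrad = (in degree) 13.27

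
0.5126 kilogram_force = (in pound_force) 1.13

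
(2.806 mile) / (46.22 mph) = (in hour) 0.06071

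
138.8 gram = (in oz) 4.896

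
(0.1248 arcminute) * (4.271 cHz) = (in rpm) 1.481e-05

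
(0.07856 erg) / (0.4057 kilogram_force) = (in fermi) 1.975e+06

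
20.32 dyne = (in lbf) 4.568e-05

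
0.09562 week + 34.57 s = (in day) 0.6697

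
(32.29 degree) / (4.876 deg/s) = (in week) 1.095e-05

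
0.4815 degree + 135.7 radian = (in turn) 21.6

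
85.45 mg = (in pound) 0.0001884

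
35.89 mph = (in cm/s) 1604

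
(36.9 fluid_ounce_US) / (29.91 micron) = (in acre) 0.009016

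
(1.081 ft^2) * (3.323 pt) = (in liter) 0.1177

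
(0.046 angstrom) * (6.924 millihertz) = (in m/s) 3.185e-14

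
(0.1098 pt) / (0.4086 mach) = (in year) 8.828e-15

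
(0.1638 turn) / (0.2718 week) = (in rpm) 5.979e-05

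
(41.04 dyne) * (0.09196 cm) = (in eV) 2.356e+12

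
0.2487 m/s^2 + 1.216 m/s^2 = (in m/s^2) 1.465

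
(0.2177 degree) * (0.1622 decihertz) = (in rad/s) 6.163e-05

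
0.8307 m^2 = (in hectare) 8.307e-05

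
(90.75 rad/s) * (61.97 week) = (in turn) 5.413e+08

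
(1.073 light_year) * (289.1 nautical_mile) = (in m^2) 5.435e+21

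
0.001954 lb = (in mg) 886.3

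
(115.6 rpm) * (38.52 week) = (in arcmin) 9.695e+11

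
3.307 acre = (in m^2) 1.338e+04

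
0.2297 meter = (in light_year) 2.428e-17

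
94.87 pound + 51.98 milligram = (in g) 4.303e+04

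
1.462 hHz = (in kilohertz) 0.1462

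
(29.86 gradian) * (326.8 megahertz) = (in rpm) 1.464e+09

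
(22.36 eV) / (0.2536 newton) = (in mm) 1.413e-14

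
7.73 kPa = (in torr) 57.98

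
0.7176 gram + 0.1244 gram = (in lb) 0.001856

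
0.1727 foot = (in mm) 52.64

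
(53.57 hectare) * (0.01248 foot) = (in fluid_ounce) 6.89e+07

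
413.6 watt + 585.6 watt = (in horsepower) 1.34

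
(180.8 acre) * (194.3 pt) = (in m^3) 5.015e+04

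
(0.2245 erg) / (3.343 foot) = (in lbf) 4.953e-09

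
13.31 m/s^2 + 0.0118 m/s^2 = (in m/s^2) 13.32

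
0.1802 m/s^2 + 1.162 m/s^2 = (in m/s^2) 1.342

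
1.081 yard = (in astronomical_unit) 6.607e-12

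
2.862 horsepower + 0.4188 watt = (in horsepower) 2.863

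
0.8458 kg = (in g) 845.8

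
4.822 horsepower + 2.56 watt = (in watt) 3598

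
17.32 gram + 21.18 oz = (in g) 617.8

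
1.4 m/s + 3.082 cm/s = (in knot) 2.781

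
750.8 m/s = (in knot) 1459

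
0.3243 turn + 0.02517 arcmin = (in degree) 116.7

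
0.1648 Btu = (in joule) 173.9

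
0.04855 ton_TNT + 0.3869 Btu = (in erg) 2.031e+15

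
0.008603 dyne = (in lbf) 1.934e-08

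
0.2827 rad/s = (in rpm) 2.7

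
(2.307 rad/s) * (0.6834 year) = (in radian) 4.972e+07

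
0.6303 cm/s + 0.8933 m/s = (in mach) 0.002642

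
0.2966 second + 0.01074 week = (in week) 0.01074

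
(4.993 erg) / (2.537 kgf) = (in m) 2.007e-08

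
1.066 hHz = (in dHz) 1066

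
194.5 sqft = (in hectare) 0.001807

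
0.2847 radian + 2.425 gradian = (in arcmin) 1110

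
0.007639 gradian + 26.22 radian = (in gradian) 1669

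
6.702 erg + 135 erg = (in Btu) 1.343e-08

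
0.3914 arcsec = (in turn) 3.02e-07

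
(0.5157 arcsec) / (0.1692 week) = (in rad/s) 2.443e-11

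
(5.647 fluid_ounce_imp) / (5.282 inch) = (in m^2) 0.001196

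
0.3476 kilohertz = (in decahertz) 34.76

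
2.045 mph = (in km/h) 3.291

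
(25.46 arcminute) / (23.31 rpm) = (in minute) 5.057e-05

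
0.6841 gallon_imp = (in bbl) 0.01956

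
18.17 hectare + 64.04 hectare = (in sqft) 8.849e+06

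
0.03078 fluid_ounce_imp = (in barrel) 5.501e-06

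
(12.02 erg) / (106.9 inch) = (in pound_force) 9.952e-08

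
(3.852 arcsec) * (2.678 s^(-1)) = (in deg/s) 0.002865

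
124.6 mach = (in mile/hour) 9.49e+04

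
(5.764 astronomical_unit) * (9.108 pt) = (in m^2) 2.771e+09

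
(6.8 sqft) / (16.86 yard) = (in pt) 116.2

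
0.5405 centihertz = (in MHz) 5.405e-09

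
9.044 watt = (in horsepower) 0.01213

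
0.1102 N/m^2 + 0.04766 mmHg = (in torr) 0.04849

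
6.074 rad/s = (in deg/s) 348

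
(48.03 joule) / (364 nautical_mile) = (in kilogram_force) 7.265e-06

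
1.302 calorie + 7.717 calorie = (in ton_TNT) 9.019e-09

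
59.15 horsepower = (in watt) 4.411e+04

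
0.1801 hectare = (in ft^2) 1.939e+04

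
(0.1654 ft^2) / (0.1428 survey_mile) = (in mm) 0.06686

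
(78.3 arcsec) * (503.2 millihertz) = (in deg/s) 0.01094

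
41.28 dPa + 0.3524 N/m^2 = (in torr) 0.03361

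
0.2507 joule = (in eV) 1.565e+18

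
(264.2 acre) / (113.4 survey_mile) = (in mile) 0.00364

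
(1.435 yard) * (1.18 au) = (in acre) 5.724e+07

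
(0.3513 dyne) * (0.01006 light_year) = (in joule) 3.343e+08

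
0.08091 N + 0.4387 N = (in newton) 0.5196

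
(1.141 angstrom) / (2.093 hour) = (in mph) 3.387e-14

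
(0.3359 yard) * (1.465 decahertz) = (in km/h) 16.2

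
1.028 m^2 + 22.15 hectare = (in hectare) 22.15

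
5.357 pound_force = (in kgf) 2.43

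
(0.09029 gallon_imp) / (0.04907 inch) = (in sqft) 3.545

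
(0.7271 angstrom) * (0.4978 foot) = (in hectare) 1.103e-15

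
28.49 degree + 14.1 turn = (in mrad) 8.909e+04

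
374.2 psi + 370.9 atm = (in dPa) 4.016e+08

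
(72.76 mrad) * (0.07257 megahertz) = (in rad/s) 5280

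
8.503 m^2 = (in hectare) 0.0008503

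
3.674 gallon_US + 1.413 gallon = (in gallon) 5.087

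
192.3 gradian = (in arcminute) 1.038e+04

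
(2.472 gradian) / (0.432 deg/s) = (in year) 1.633e-07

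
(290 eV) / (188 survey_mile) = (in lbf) 3.452e-23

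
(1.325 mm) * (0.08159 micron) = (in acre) 2.671e-14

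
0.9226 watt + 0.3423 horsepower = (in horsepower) 0.3435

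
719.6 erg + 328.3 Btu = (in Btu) 328.3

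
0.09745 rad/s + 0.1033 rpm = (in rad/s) 0.1083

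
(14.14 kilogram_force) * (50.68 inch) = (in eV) 1.114e+21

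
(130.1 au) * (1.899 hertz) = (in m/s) 3.696e+13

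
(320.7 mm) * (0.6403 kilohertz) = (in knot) 399.2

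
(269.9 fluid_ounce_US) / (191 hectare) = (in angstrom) 41.79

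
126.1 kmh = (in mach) 0.1029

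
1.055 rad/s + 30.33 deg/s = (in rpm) 15.13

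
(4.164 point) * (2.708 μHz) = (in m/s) 3.978e-09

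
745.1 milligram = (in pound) 0.001643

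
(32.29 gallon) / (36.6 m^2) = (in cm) 0.334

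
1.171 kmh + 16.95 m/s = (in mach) 0.05074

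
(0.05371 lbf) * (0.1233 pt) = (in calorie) 2.484e-06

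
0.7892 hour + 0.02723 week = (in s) 1.931e+04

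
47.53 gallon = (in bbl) 1.132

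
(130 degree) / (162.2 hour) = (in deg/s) 0.0002226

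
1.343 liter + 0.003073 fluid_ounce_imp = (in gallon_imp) 0.2954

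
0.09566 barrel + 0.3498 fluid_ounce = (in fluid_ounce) 514.6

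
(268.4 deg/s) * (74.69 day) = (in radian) 3.023e+07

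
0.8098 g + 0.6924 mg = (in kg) 0.0008105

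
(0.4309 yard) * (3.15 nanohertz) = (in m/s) 1.241e-09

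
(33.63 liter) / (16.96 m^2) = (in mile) 1.232e-06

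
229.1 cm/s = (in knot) 4.453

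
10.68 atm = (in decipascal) 1.082e+07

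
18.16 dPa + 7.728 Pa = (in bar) 9.544e-05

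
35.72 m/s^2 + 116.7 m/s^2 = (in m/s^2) 152.4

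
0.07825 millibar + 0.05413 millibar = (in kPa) 0.01324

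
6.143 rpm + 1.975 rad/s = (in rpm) 25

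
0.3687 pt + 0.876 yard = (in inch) 31.54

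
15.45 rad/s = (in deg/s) 885.2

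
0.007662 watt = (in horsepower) 1.027e-05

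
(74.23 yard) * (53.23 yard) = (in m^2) 3304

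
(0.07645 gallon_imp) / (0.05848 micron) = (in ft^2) 6.397e+04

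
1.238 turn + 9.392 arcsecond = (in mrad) 7779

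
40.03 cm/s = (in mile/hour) 0.8954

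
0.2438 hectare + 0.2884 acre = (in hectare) 0.3605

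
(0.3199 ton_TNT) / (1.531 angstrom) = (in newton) 8.742e+18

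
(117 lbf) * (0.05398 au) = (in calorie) 1.004e+12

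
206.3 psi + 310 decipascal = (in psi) 206.3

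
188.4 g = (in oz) 6.646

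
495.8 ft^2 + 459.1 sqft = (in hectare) 0.008871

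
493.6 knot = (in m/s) 253.9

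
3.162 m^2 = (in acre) 0.0007813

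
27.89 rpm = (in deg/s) 167.3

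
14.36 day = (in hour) 344.6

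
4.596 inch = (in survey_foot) 0.383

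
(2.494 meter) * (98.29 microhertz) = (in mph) 0.0005484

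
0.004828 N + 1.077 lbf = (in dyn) 4.796e+05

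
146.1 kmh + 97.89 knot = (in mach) 0.2671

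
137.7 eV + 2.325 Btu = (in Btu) 2.325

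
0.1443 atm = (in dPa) 1.462e+05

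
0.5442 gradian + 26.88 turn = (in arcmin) 5.806e+05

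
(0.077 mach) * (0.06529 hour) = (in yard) 6739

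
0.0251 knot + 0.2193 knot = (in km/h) 0.4526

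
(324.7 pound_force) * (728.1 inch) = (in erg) 2.671e+11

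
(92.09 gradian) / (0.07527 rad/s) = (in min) 0.3203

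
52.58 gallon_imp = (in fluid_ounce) 8083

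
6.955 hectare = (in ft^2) 7.486e+05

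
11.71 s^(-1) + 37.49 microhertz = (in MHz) 1.171e-05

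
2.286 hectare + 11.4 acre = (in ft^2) 7.426e+05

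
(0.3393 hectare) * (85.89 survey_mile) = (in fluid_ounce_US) 1.586e+13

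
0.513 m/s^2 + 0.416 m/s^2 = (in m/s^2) 0.929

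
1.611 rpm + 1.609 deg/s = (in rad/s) 0.1968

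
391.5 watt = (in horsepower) 0.525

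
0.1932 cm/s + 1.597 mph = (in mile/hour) 1.601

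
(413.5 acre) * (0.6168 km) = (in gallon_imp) 2.27e+11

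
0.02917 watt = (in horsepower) 3.912e-05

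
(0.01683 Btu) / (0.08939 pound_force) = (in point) 1.266e+05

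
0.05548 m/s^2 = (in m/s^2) 0.05548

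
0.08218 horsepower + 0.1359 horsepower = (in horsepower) 0.2181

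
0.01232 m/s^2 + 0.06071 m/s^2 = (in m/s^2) 0.07303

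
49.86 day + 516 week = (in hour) 8.788e+04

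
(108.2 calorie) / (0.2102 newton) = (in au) 1.44e-08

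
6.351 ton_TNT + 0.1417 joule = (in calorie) 6.351e+09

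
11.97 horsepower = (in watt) 8926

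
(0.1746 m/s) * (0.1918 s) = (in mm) 33.49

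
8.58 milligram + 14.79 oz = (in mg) 4.193e+05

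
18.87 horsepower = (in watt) 1.407e+04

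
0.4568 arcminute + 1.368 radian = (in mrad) 1368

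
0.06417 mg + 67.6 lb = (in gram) 3.066e+04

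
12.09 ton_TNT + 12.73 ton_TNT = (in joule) 1.038e+11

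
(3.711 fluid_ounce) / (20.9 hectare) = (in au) 3.51e-21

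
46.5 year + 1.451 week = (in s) 1.467e+09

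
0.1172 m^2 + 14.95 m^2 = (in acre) 0.003723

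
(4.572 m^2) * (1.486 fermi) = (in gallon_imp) 1.494e-12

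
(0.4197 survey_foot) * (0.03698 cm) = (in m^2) 4.731e-05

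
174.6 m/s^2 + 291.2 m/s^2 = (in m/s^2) 465.8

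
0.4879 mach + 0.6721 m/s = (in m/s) 166.8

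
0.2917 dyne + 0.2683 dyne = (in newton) 5.6e-06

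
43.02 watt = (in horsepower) 0.05769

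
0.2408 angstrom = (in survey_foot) 7.9e-11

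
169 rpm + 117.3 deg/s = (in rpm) 188.6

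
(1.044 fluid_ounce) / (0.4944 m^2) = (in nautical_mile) 3.372e-08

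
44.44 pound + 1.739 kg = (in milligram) 2.19e+07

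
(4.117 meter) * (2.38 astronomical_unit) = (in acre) 3.622e+08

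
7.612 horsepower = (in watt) 5676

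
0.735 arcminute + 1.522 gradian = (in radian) 0.02412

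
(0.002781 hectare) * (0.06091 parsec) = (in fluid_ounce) 1.767e+21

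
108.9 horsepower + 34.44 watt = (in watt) 8.124e+04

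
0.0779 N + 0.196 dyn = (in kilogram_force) 0.007944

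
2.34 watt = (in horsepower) 0.003138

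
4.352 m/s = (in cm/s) 435.2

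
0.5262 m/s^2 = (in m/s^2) 0.5262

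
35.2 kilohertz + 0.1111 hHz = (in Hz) 3.521e+04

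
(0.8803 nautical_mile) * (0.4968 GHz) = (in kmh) 2.916e+12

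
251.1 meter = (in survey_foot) 823.8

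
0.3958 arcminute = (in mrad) 0.1151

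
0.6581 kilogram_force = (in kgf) 0.6581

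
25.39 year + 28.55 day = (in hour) 2.231e+05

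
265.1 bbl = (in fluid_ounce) 1.425e+06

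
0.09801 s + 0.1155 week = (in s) 6.985e+04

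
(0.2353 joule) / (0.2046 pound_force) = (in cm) 25.85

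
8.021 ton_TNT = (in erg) 3.356e+17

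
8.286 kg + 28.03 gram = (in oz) 293.3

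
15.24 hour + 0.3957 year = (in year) 0.3974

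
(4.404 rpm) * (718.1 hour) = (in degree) 6.831e+07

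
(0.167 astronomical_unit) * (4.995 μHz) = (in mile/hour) 2.791e+05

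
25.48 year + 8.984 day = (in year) 25.5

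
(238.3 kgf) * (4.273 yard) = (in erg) 9.131e+10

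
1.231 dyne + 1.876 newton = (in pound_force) 0.4217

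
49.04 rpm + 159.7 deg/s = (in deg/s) 453.9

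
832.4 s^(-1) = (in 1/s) 832.4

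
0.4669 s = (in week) 7.72e-07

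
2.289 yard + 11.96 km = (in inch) 4.709e+05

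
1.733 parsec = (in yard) 5.848e+16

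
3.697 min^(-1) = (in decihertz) 0.6162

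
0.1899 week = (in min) 1914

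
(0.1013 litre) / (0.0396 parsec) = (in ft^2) 8.923e-19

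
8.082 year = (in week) 421.4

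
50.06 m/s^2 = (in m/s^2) 50.06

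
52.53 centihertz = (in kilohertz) 0.0005253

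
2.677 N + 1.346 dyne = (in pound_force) 0.6018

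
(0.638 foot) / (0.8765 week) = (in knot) 7.131e-07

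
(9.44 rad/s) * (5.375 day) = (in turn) 6.977e+05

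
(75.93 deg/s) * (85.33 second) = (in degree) 6479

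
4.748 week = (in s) 2.872e+06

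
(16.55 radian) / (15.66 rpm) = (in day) 0.0001168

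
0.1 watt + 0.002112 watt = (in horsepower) 0.0001369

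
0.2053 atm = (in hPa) 208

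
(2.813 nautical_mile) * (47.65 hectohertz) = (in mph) 5.553e+07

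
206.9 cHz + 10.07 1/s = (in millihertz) 1.214e+04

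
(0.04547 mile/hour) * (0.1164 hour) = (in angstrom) 8.518e+10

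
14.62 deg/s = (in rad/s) 0.2552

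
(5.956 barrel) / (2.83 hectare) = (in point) 0.09485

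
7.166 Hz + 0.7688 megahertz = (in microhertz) 7.688e+11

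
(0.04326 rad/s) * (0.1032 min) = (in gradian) 17.05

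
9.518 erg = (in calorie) 2.275e-07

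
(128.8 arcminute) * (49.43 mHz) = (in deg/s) 0.1061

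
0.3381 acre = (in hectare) 0.1368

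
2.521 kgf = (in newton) 24.72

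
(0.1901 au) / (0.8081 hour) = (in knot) 1.9e+07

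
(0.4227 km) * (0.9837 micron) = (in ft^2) 0.004476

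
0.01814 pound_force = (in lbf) 0.01814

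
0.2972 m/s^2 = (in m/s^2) 0.2972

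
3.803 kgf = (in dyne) 3.729e+06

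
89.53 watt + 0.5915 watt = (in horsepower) 0.1209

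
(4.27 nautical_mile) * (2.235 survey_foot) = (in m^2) 5387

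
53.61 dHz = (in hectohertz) 0.05361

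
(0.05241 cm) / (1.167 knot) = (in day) 1.01e-08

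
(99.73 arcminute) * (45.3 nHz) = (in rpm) 1.255e-08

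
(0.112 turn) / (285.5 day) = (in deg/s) 1.635e-06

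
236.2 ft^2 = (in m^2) 21.94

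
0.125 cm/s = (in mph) 0.002796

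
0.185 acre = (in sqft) 8059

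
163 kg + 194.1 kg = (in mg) 3.571e+08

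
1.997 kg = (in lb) 4.403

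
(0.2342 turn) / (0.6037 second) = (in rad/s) 2.438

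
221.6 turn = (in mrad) 1.392e+06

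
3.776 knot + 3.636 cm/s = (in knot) 3.847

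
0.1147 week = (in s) 6.937e+04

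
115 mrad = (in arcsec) 2.372e+04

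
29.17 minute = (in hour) 0.4862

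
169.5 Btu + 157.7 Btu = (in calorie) 8.251e+04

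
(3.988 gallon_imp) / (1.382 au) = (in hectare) 8.769e-18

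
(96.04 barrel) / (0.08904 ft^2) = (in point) 5.232e+06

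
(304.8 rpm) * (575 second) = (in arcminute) 6.309e+07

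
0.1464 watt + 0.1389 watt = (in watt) 0.2853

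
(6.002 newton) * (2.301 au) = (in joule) 2.066e+12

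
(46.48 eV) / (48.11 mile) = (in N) 9.618e-23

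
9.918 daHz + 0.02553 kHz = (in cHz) 1.247e+04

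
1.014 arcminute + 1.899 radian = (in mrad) 1899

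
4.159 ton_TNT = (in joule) 1.74e+10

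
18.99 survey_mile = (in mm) 3.056e+07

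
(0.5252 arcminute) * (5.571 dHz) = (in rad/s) 8.511e-05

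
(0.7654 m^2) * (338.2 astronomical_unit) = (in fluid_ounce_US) 1.309e+18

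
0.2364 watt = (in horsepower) 0.000317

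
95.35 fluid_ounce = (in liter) 2.82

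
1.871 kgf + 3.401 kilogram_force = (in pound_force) 11.62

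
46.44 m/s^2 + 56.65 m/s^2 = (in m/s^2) 103.1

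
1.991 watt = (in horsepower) 0.00267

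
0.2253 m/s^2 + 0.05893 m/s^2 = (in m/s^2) 0.2842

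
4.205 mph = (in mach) 0.005521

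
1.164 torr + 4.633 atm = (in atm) 4.635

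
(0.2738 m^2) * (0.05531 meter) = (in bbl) 0.09525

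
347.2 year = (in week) 1.81e+04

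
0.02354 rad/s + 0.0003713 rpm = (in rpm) 0.2252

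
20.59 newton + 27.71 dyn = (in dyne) 2.059e+06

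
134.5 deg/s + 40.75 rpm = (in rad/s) 6.615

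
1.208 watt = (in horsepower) 0.00162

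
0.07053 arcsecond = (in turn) 5.442e-08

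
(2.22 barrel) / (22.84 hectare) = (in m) 1.545e-06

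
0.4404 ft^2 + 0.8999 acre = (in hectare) 0.3642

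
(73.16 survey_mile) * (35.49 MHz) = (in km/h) 1.504e+13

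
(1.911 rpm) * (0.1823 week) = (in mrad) 2.206e+07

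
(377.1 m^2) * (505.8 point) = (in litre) 6.729e+04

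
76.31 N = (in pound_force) 17.16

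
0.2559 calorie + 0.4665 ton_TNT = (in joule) 1.952e+09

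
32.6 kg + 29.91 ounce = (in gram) 3.345e+04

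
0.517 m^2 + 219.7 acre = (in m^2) 8.891e+05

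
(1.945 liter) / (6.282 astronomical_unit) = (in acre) 5.114e-19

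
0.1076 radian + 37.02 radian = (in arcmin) 1.276e+05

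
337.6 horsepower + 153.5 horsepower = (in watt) 3.662e+05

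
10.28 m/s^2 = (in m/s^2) 10.28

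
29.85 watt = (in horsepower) 0.04003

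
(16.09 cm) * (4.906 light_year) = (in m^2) 7.468e+15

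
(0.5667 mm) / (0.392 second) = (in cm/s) 0.1446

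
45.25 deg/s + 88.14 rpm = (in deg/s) 574.1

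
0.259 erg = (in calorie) 6.19e-09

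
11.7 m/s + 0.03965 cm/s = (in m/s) 11.7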